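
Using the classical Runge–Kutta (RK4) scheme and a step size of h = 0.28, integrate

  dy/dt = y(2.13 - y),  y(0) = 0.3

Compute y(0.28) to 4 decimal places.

RK4: k1 = f(t_n, y_n); k2 = f(t_n + h/2, y_n + (h/2)·k1); k3 = f(t_n + h/2, y_n + (h/2)·k2); k4 = f(t_n + h, y_n + h·k3); y_{n+1} = y_n + (h/6)·(k1 + 2k2 + 2k3 + k4).
t=0.000000, y=0.300000:
  k1 = f(0.000000, 0.300000) = 0.549000
  k2 = f(0.140000, 0.376860) = 0.660688
  k3 = f(0.140000, 0.392496) = 0.681964
  k4 = f(0.280000, 0.490950) = 0.804691
  y ← 0.300000 + (0.28/6)·(k1 + 2k2 + 2k3 + k4) = 0.488486
y(0.28) ≈ 0.4885

0.4885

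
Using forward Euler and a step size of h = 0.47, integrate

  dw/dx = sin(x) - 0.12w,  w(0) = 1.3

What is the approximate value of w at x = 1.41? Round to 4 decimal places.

1.6726

Euler: w_{n+1} = w_n + h·f(x_n, w_n).
x=0.000000, w=1.300000: f=-0.156000 → w ← 1.300000 + 0.47·(-0.156000) = 1.226680
x=0.470000, w=1.226680: f=0.305685 → w ← 1.226680 + 0.47·0.305685 = 1.370352
x=0.940000, w=1.370352: f=0.643116 → w ← 1.370352 + 0.47·0.643116 = 1.672616
w(1.41) ≈ 1.6726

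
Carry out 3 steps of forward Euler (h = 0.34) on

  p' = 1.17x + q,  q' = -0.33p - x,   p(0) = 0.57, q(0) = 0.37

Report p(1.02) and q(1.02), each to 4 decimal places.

Euler on (p,q): p_{n+1} = p_n + h·p', q_{n+1} = q_n + h·q'.
0.000000: (0.570000, 0.370000); f=(0.370000, -0.188100) → (0.695800, 0.306046)
0.340000: (0.695800, 0.306046); f=(0.703846, -0.569614) → (0.935108, 0.112377)
0.680000: (0.935108, 0.112377); f=(0.907977, -0.988586) → (1.243820, -0.223742)
(p(1.02), q(1.02)) ≈ (1.2438, -0.2237)

1.2438, -0.2237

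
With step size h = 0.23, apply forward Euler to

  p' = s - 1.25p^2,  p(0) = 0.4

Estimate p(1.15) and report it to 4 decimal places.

Euler: p_{n+1} = p_n + h·f(s_n, p_n).
s=0.000000, p=0.400000: f=-0.200000 → p ← 0.400000 + 0.23·(-0.200000) = 0.354000
s=0.230000, p=0.354000: f=0.073355 → p ← 0.354000 + 0.23·0.073355 = 0.370872
s=0.460000, p=0.370872: f=0.288068 → p ← 0.370872 + 0.23·0.288068 = 0.437127
s=0.690000, p=0.437127: f=0.451150 → p ← 0.437127 + 0.23·0.451150 = 0.540892
s=0.920000, p=0.540892: f=0.554295 → p ← 0.540892 + 0.23·0.554295 = 0.668380
p(1.15) ≈ 0.6684

0.6684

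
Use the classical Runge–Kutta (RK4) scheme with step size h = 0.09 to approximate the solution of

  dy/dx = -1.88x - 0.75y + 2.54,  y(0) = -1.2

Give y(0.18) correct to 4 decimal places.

RK4: k1 = f(x_n, y_n); k2 = f(x_n + h/2, y_n + (h/2)·k1); k3 = f(x_n + h/2, y_n + (h/2)·k2); k4 = f(x_n + h, y_n + h·k3); y_{n+1} = y_n + (h/6)·(k1 + 2k2 + 2k3 + k4).
x=0.000000, y=-1.200000:
  k1 = f(0.000000, -1.200000) = 3.440000
  k2 = f(0.045000, -1.045200) = 3.239300
  k3 = f(0.045000, -1.054231) = 3.246074
  k4 = f(0.090000, -0.907853) = 3.051690
  y ← -1.200000 + (0.09/6)·(k1 + 2k2 + 2k3 + k4) = -0.908063
x=0.090000, y=-0.908063:
  k1 = f(0.090000, -0.908063) = 3.051848
  k2 = f(0.135000, -0.770730) = 2.864248
  k3 = f(0.135000, -0.779172) = 2.870579
  k4 = f(0.180000, -0.649711) = 2.688883
  y ← -0.908063 + (0.09/6)·(k1 + 2k2 + 2k3 + k4) = -0.649908
y(0.18) ≈ -0.6499

-0.6499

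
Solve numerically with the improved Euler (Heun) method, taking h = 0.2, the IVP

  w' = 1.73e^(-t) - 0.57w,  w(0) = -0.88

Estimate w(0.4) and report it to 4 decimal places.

Heun: k1 = f(t_n, w_n); k2 = f(t_n + h, w_n + h·k1); w_{n+1} = w_n + (h/2)·(k1 + k2).
t=0.000000, w=-0.880000:
  k1 = f(0.000000, -0.880000) = 2.231600
  k2 = f(0.200000, -0.433680) = 1.663602
  w ← -0.880000 + (0.2/2)·(2.231600 + 1.663602) = -0.490480
t=0.200000, w=-0.490480:
  k1 = f(0.200000, -0.490480) = 1.695978
  k2 = f(0.400000, -0.151284) = 1.245886
  w ← -0.490480 + (0.2/2)·(1.695978 + 1.245886) = -0.196293
w(0.4) ≈ -0.1963

-0.1963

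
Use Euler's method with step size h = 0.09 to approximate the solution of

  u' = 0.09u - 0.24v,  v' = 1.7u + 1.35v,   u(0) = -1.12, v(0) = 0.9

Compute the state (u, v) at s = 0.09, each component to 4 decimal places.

-1.1485, 0.8380

Euler on (u,v): u_{n+1} = u_n + h·u', v_{n+1} = v_n + h·v'.
0.000000: (-1.120000, 0.900000); f=(-0.316800, -0.689000) → (-1.148512, 0.837990)
(u(0.09), v(0.09)) ≈ (-1.1485, 0.8380)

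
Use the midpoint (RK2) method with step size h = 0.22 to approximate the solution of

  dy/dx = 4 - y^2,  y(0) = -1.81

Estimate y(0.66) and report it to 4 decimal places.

-0.4403

Midpoint: k1 = f(x_n, y_n); k2 = f(x_n + h/2, y_n + (h/2)·k1); y_{n+1} = y_n + h·k2.
x=0.000000, y=-1.810000:
  k1 = f(0.000000, -1.810000) = 0.723900
  k2 = f(0.110000, -1.730371) = 1.005816
  y ← -1.810000 + 0.22·1.005816 = -1.588720
x=0.220000, y=-1.588720:
  k1 = f(0.220000, -1.588720) = 1.475967
  k2 = f(0.330000, -1.426364) = 1.965486
  y ← -1.588720 + 0.22·1.965486 = -1.156314
x=0.440000, y=-1.156314:
  k1 = f(0.440000, -1.156314) = 2.662939
  k2 = f(0.550000, -0.863390) = 3.254557
  y ← -1.156314 + 0.22·3.254557 = -0.440311
y(0.66) ≈ -0.4403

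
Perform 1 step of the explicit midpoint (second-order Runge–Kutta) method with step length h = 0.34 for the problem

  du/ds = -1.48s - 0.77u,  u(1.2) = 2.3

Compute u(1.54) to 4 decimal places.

Midpoint: k1 = f(s_n, u_n); k2 = f(s_n + h/2, u_n + (h/2)·k1); u_{n+1} = u_n + h·k2.
s=1.200000, u=2.300000:
  k1 = f(1.200000, 2.300000) = -3.547000
  k2 = f(1.370000, 1.697010) = -3.334298
  u ← 2.300000 + 0.34·(-3.334298) = 1.166339
u(1.54) ≈ 1.1663

1.1663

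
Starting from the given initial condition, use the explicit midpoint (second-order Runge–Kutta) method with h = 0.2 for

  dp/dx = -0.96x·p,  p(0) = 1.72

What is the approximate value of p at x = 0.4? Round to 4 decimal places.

Midpoint: k1 = f(x_n, p_n); k2 = f(x_n + h/2, p_n + (h/2)·k1); p_{n+1} = p_n + h·k2.
x=0.000000, p=1.720000:
  k1 = f(0.000000, 1.720000) = 0.000000
  k2 = f(0.100000, 1.720000) = -0.165120
  p ← 1.720000 + 0.2·(-0.165120) = 1.686976
x=0.200000, p=1.686976:
  k1 = f(0.200000, 1.686976) = -0.323899
  k2 = f(0.300000, 1.654586) = -0.476521
  p ← 1.686976 + 0.2·(-0.476521) = 1.591672
p(0.4) ≈ 1.5917

1.5917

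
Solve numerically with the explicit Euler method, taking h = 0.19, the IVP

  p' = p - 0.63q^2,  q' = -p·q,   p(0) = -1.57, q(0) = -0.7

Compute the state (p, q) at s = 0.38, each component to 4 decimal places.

-2.3919, -1.2415

Euler on (p,q): p_{n+1} = p_n + h·p', q_{n+1} = q_n + h·q'.
0.000000: (-1.570000, -0.700000); f=(-1.878700, -1.099000) → (-1.926953, -0.908810)
0.190000: (-1.926953, -0.908810); f=(-2.447292, -1.751234) → (-2.391939, -1.241544)
(p(0.38), q(0.38)) ≈ (-2.3919, -1.2415)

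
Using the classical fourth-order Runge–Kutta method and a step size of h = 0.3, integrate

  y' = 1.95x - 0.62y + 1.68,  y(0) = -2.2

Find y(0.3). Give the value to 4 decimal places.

RK4: k1 = f(x_n, y_n); k2 = f(x_n + h/2, y_n + (h/2)·k1); k3 = f(x_n + h/2, y_n + (h/2)·k2); k4 = f(x_n + h, y_n + h·k3); y_{n+1} = y_n + (h/6)·(k1 + 2k2 + 2k3 + k4).
x=0.000000, y=-2.200000:
  k1 = f(0.000000, -2.200000) = 3.044000
  k2 = f(0.150000, -1.743400) = 3.053408
  k3 = f(0.150000, -1.741989) = 3.052533
  k4 = f(0.300000, -1.284240) = 3.061229
  y ← -2.200000 + (0.3/6)·(k1 + 2k2 + 2k3 + k4) = -1.284144
y(0.3) ≈ -1.2841

-1.2841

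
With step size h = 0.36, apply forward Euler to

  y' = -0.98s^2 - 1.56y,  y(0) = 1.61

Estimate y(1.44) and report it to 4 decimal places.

-0.4410

Euler: y_{n+1} = y_n + h·f(s_n, y_n).
s=0.000000, y=1.610000: f=-2.511600 → y ← 1.610000 + 0.36·(-2.511600) = 0.705824
s=0.360000, y=0.705824: f=-1.228093 → y ← 0.705824 + 0.36·(-1.228093) = 0.263710
s=0.720000, y=0.263710: f=-0.919420 → y ← 0.263710 + 0.36·(-0.919420) = -0.067281
s=1.080000, y=-0.067281: f=-1.038114 → y ← -0.067281 + 0.36·(-1.038114) = -0.441002
y(1.44) ≈ -0.4410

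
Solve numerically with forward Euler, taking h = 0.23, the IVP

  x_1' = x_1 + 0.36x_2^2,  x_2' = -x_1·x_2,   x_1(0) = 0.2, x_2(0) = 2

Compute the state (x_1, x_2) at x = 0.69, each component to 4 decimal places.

1.4707, 1.2698

Euler on (x_1,x_2): x_1_{n+1} = x_1_n + h·x_1', x_2_{n+1} = x_2_n + h·x_2'.
0.000000: (0.200000, 2.000000); f=(1.640000, -0.400000) → (0.577200, 1.908000)
0.230000: (0.577200, 1.908000); f=(1.887767, -1.101298) → (1.011386, 1.654702)
0.460000: (1.011386, 1.654702); f=(1.997080, -1.673543) → (1.470715, 1.269787)
(x_1(0.69), x_2(0.69)) ≈ (1.4707, 1.2698)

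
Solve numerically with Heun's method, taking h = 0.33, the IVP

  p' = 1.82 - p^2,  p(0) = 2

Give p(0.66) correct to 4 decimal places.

1.5096

Heun: k1 = f(t_n, p_n); k2 = f(t_n + h, p_n + h·k1); p_{n+1} = p_n + (h/2)·(k1 + k2).
t=0.000000, p=2.000000:
  k1 = f(0.000000, 2.000000) = -2.180000
  k2 = f(0.330000, 1.280600) = 0.180064
  p ← 2.000000 + (0.33/2)·(-2.180000 + 0.180064) = 1.670011
t=0.330000, p=1.670011:
  k1 = f(0.330000, 1.670011) = -0.968935
  k2 = f(0.660000, 1.350262) = -0.003207
  p ← 1.670011 + (0.33/2)·(-0.968935 + (-0.003207)) = 1.509607
p(0.66) ≈ 1.5096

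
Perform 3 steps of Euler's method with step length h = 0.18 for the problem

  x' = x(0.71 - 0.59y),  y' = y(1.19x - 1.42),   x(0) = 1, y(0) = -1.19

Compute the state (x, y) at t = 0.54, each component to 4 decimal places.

1.9588, -1.2480

Euler on (x,y): x_{n+1} = x_n + h·x', y_{n+1} = y_n + h·y'.
0.000000: (1.000000, -1.190000); f=(1.412100, 0.273700) → (1.254178, -1.140734)
0.180000: (1.254178, -1.140734); f=(1.734570, -0.082671) → (1.566401, -1.155615)
0.360000: (1.566401, -1.155615); f=(2.180136, -0.513112) → (1.958825, -1.247975)
(x(0.54), y(0.54)) ≈ (1.9588, -1.2480)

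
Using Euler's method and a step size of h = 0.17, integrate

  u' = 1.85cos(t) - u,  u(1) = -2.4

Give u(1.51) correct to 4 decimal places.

-1.0814

Euler: u_{n+1} = u_n + h·f(t_n, u_n).
t=1.000000, u=-2.400000: f=3.399559 → u ← -2.400000 + 0.17·3.399559 = -1.822075
t=1.170000, u=-1.822075: f=2.543856 → u ← -1.822075 + 0.17·2.543856 = -1.389619
t=1.340000, u=-1.389619: f=1.812812 → u ← -1.389619 + 0.17·1.812812 = -1.081441
u(1.51) ≈ -1.0814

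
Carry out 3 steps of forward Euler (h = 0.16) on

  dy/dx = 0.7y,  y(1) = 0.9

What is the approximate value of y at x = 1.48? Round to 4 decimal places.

Euler: y_{n+1} = y_n + h·f(x_n, y_n).
x=1.000000, y=0.900000: f=0.630000 → y ← 0.900000 + 0.16·0.630000 = 1.000800
x=1.160000, y=1.000800: f=0.700560 → y ← 1.000800 + 0.16·0.700560 = 1.112890
x=1.320000, y=1.112890: f=0.779023 → y ← 1.112890 + 0.16·0.779023 = 1.237533
y(1.48) ≈ 1.2375

1.2375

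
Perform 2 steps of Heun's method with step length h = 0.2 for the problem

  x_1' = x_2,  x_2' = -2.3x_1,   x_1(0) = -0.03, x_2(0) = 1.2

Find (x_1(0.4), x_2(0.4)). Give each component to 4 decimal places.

Heun on (x_1,x_2): k1 = f(s_n, state_n); k2 = f(s_n + h, state_n + h·k1); state_{n+1} = state_n + (h/2)·(k1 + k2).
0.000000: (-0.030000, 1.200000)
  k1 = (1.200000, 0.069000)
  predictor → (0.210000, 1.213800)
  k2 = (1.213800, -0.483000)
  → (0.211380, 1.158600)
0.200000: (0.211380, 1.158600)
  k1 = (1.158600, -0.486174)
  predictor → (0.443100, 1.061365)
  k2 = (1.061365, -1.019130)
  → (0.433377, 1.008070)
(x_1(0.4), x_2(0.4)) ≈ (0.4334, 1.0081)

0.4334, 1.0081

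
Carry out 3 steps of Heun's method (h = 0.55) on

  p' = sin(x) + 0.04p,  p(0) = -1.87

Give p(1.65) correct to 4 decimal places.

Heun: k1 = f(x_n, p_n); k2 = f(x_n + h, p_n + h·k1); p_{n+1} = p_n + (h/2)·(k1 + k2).
x=0.000000, p=-1.870000:
  k1 = f(0.000000, -1.870000) = -0.074800
  k2 = f(0.550000, -1.911140) = 0.446242
  p ← -1.870000 + (0.55/2)·(-0.074800 + 0.446242) = -1.767854
x=0.550000, p=-1.767854:
  k1 = f(0.550000, -1.767854) = 0.451973
  k2 = f(1.100000, -1.519268) = 0.830437
  p ← -1.767854 + (0.55/2)·(0.451973 + 0.830437) = -1.415191
x=1.100000, p=-1.415191:
  k1 = f(1.100000, -1.415191) = 0.834600
  k2 = f(1.650000, -0.956161) = 0.958619
  p ← -1.415191 + (0.55/2)·(0.834600 + 0.958619) = -0.922056
p(1.65) ≈ -0.9221

-0.9221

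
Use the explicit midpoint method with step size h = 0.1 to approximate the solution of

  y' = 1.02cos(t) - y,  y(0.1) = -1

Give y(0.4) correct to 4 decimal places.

Midpoint: k1 = f(t_n, y_n); k2 = f(t_n + h/2, y_n + (h/2)·k1); y_{n+1} = y_n + h·k2.
t=0.100000, y=-1.000000:
  k1 = f(0.100000, -1.000000) = 2.014904
  k2 = f(0.150000, -0.899255) = 1.907801
  y ← -1.000000 + 0.1·1.907801 = -0.809220
t=0.200000, y=-0.809220:
  k1 = f(0.200000, -0.809220) = 1.808888
  k2 = f(0.250000, -0.718775) = 1.707066
  y ← -0.809220 + 0.1·1.707066 = -0.638513
t=0.300000, y=-0.638513:
  k1 = f(0.300000, -0.638513) = 1.612956
  k2 = f(0.350000, -0.557865) = 1.516026
  y ← -0.638513 + 0.1·1.516026 = -0.486911
y(0.4) ≈ -0.4869

-0.4869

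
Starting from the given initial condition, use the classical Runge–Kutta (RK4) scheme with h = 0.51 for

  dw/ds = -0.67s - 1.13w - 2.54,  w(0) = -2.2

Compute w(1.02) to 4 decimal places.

RK4: k1 = f(s_n, w_n); k2 = f(s_n + h/2, w_n + (h/2)·k1); k3 = f(s_n + h/2, w_n + (h/2)·k2); k4 = f(s_n + h, w_n + h·k3); w_{n+1} = w_n + (h/6)·(k1 + 2k2 + 2k3 + k4).
s=0.000000, w=-2.200000:
  k1 = f(0.000000, -2.200000) = -0.054000
  k2 = f(0.255000, -2.213770) = -0.209290
  k3 = f(0.255000, -2.253369) = -0.164543
  k4 = f(0.510000, -2.283917) = -0.300874
  w ← -2.200000 + (0.51/6)·(k1 + 2k2 + 2k3 + k4) = -2.293716
s=0.510000, w=-2.293716:
  k1 = f(0.510000, -2.293716) = -0.289801
  k2 = f(0.765000, -2.367615) = -0.377145
  k3 = f(0.765000, -2.389888) = -0.351977
  k4 = f(1.020000, -2.473224) = -0.428657
  w ← -2.293716 + (0.51/6)·(k1 + 2k2 + 2k3 + k4) = -2.478735
w(1.02) ≈ -2.4787

-2.4787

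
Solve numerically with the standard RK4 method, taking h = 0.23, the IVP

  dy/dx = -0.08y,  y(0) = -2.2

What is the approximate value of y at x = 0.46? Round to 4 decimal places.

-2.1205

RK4: k1 = f(x_n, y_n); k2 = f(x_n + h/2, y_n + (h/2)·k1); k3 = f(x_n + h/2, y_n + (h/2)·k2); k4 = f(x_n + h, y_n + h·k3); y_{n+1} = y_n + (h/6)·(k1 + 2k2 + 2k3 + k4).
x=0.000000, y=-2.200000:
  k1 = f(0.000000, -2.200000) = 0.176000
  k2 = f(0.115000, -2.179760) = 0.174381
  k3 = f(0.115000, -2.179946) = 0.174396
  k4 = f(0.230000, -2.159889) = 0.172791
  y ← -2.200000 + (0.23/6)·(k1 + 2k2 + 2k3 + k4) = -2.159890
x=0.230000, y=-2.159890:
  k1 = f(0.230000, -2.159890) = 0.172791
  k2 = f(0.345000, -2.140019) = 0.171202
  k3 = f(0.345000, -2.140202) = 0.171216
  k4 = f(0.460000, -2.120510) = 0.169641
  y ← -2.159890 + (0.23/6)·(k1 + 2k2 + 2k3 + k4) = -2.120512
y(0.46) ≈ -2.1205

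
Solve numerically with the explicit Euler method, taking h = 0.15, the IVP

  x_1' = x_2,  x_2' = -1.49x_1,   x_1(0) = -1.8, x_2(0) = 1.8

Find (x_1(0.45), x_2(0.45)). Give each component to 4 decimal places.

Euler on (x_1,x_2): x_1_{n+1} = x_1_n + h·x_1', x_2_{n+1} = x_2_n + h·x_2'.
0.000000: (-1.800000, 1.800000); f=(1.800000, 2.682000) → (-1.530000, 2.202300)
0.150000: (-1.530000, 2.202300); f=(2.202300, 2.279700) → (-1.199655, 2.544255)
0.300000: (-1.199655, 2.544255); f=(2.544255, 1.787486) → (-0.818017, 2.812378)
(x_1(0.45), x_2(0.45)) ≈ (-0.8180, 2.8124)

-0.8180, 2.8124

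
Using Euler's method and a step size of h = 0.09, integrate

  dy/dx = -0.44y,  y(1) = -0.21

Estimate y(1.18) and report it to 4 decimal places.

-0.1937

Euler: y_{n+1} = y_n + h·f(x_n, y_n).
x=1.000000, y=-0.210000: f=0.092400 → y ← -0.210000 + 0.09·0.092400 = -0.201684
x=1.090000, y=-0.201684: f=0.088741 → y ← -0.201684 + 0.09·0.088741 = -0.193697
y(1.18) ≈ -0.1937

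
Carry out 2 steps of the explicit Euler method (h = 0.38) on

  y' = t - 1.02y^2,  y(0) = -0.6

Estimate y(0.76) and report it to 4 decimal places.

Euler: y_{n+1} = y_n + h·f(t_n, y_n).
t=0.000000, y=-0.600000: f=-0.367200 → y ← -0.600000 + 0.38·(-0.367200) = -0.739536
t=0.380000, y=-0.739536: f=-0.177852 → y ← -0.739536 + 0.38·(-0.177852) = -0.807120
y(0.76) ≈ -0.8071

-0.8071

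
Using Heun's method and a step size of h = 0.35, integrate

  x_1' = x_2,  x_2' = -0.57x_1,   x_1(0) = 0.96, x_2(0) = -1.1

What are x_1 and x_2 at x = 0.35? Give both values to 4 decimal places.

0.5415, -1.2531

Heun on (x_1,x_2): k1 = f(x_n, state_n); k2 = f(x_n + h, state_n + h·k1); state_{n+1} = state_n + (h/2)·(k1 + k2).
0.000000: (0.960000, -1.100000)
  k1 = (-1.100000, -0.547200)
  predictor → (0.575000, -1.291520)
  k2 = (-1.291520, -0.327750)
  → (0.541484, -1.253116)
(x_1(0.35), x_2(0.35)) ≈ (0.5415, -1.2531)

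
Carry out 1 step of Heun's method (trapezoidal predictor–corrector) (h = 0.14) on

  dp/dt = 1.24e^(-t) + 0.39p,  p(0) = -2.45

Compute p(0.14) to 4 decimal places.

-2.4204

Heun: k1 = f(t_n, p_n); k2 = f(t_n + h, p_n + h·k1); p_{n+1} = p_n + (h/2)·(k1 + k2).
t=0.000000, p=-2.450000:
  k1 = f(0.000000, -2.450000) = 0.284500
  k2 = f(0.140000, -2.410170) = 0.138038
  p ← -2.450000 + (0.14/2)·(0.284500 + 0.138038) = -2.420422
p(0.14) ≈ -2.4204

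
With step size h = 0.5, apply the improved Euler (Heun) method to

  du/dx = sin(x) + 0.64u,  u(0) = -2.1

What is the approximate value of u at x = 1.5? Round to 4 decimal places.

Heun: k1 = f(x_n, u_n); k2 = f(x_n + h, u_n + h·k1); u_{n+1} = u_n + (h/2)·(k1 + k2).
x=0.000000, u=-2.100000:
  k1 = f(0.000000, -2.100000) = -1.344000
  k2 = f(0.500000, -2.772000) = -1.294654
  u ← -2.100000 + (0.5/2)·(-1.344000 + (-1.294654)) = -2.759664
x=0.500000, u=-2.759664:
  k1 = f(0.500000, -2.759664) = -1.286759
  k2 = f(1.000000, -3.403043) = -1.336477
  u ← -2.759664 + (0.5/2)·(-1.286759 + (-1.336477)) = -3.415473
x=1.000000, u=-3.415473:
  k1 = f(1.000000, -3.415473) = -1.344431
  k2 = f(1.500000, -4.087688) = -1.618626
  u ← -3.415473 + (0.5/2)·(-1.344431 + (-1.618626)) = -4.156237
u(1.5) ≈ -4.1562

-4.1562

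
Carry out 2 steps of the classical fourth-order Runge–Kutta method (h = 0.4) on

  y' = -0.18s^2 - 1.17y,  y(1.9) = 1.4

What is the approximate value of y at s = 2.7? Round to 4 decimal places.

0.0231

RK4: k1 = f(s_n, y_n); k2 = f(s_n + h/2, y_n + (h/2)·k1); k3 = f(s_n + h/2, y_n + (h/2)·k2); k4 = f(s_n + h, y_n + h·k3); y_{n+1} = y_n + (h/6)·(k1 + 2k2 + 2k3 + k4).
s=1.900000, y=1.400000:
  k1 = f(1.900000, 1.400000) = -2.287800
  k2 = f(2.100000, 0.942440) = -1.896455
  k3 = f(2.100000, 1.020709) = -1.988030
  k4 = f(2.300000, 0.604788) = -1.659802
  y ← 1.400000 + (0.4/6)·(k1 + 2k2 + 2k3 + k4) = 0.618895
s=2.300000, y=0.618895:
  k1 = f(2.300000, 0.618895) = -1.676307
  k2 = f(2.500000, 0.283634) = -1.456852
  k3 = f(2.500000, 0.327525) = -1.508204
  k4 = f(2.700000, 0.015614) = -1.330468
  y ← 0.618895 + (0.4/6)·(k1 + 2k2 + 2k3 + k4) = 0.023103
y(2.7) ≈ 0.0231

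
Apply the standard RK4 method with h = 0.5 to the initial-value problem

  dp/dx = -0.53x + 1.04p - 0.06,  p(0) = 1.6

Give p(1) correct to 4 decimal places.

4.0333

RK4: k1 = f(x_n, p_n); k2 = f(x_n + h/2, p_n + (h/2)·k1); k3 = f(x_n + h/2, p_n + (h/2)·k2); k4 = f(x_n + h, p_n + h·k3); p_{n+1} = p_n + (h/6)·(k1 + 2k2 + 2k3 + k4).
x=0.000000, p=1.600000:
  k1 = f(0.000000, 1.600000) = 1.604000
  k2 = f(0.250000, 2.001000) = 1.888540
  k3 = f(0.250000, 2.072135) = 1.962520
  k4 = f(0.500000, 2.581260) = 2.359511
  p ← 1.600000 + (0.5/6)·(k1 + 2k2 + 2k3 + k4) = 2.572136
x=0.500000, p=2.572136:
  k1 = f(0.500000, 2.572136) = 2.350021
  k2 = f(0.750000, 3.159641) = 2.828527
  k3 = f(0.750000, 3.279268) = 2.952938
  k4 = f(1.000000, 4.048605) = 3.620549
  p ← 2.572136 + (0.5/6)·(k1 + 2k2 + 2k3 + k4) = 4.033261
p(1) ≈ 4.0333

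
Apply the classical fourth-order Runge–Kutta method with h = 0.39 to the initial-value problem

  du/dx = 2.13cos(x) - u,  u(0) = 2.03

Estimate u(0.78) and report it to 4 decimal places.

1.9484

RK4: k1 = f(x_n, u_n); k2 = f(x_n + h/2, u_n + (h/2)·k1); k3 = f(x_n + h/2, u_n + (h/2)·k2); k4 = f(x_n + h, u_n + h·k3); u_{n+1} = u_n + (h/6)·(k1 + 2k2 + 2k3 + k4).
x=0.000000, u=2.030000:
  k1 = f(0.000000, 2.030000) = 0.100000
  k2 = f(0.195000, 2.049500) = 0.040132
  k3 = f(0.195000, 2.037826) = 0.051806
  k4 = f(0.390000, 2.050204) = -0.080148
  u ← 2.030000 + (0.39/6)·(k1 + 2k2 + 2k3 + k4) = 2.043242
x=0.390000, u=2.043242:
  k1 = f(0.390000, 2.043242) = -0.073186
  k2 = f(0.585000, 2.028971) = -0.253164
  k3 = f(0.585000, 1.993875) = -0.218068
  k4 = f(0.780000, 1.958196) = -0.443950
  u ← 2.043242 + (0.39/6)·(k1 + 2k2 + 2k3 + k4) = 1.948368
u(0.78) ≈ 1.9484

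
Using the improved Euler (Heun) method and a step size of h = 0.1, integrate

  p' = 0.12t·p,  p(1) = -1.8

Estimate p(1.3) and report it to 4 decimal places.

-1.8761

Heun: k1 = f(t_n, p_n); k2 = f(t_n + h, p_n + h·k1); p_{n+1} = p_n + (h/2)·(k1 + k2).
t=1.000000, p=-1.800000:
  k1 = f(1.000000, -1.800000) = -0.216000
  k2 = f(1.100000, -1.821600) = -0.240451
  p ← -1.800000 + (0.1/2)·(-0.216000 + (-0.240451)) = -1.822823
t=1.100000, p=-1.822823:
  k1 = f(1.100000, -1.822823) = -0.240613
  k2 = f(1.200000, -1.846884) = -0.265951
  p ← -1.822823 + (0.1/2)·(-0.240613 + (-0.265951)) = -1.848151
t=1.200000, p=-1.848151:
  k1 = f(1.200000, -1.848151) = -0.266134
  k2 = f(1.300000, -1.874764) = -0.292463
  p ← -1.848151 + (0.1/2)·(-0.266134 + (-0.292463)) = -1.876081
p(1.3) ≈ -1.8761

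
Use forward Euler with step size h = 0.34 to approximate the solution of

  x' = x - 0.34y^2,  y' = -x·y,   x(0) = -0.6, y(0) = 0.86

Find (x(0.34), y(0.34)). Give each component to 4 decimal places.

Euler on (x,y): x_{n+1} = x_n + h·x', y_{n+1} = y_n + h·y'.
0.000000: (-0.600000, 0.860000); f=(-0.851464, 0.516000) → (-0.889498, 1.035440)
(x(0.34), y(0.34)) ≈ (-0.8895, 1.0354)

-0.8895, 1.0354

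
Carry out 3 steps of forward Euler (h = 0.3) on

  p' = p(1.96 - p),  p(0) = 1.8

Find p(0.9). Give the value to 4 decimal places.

1.9465

Euler: p_{n+1} = p_n + h·f(s_n, p_n).
s=0.000000, p=1.800000: f=0.288000 → p ← 1.800000 + 0.3·0.288000 = 1.886400
s=0.300000, p=1.886400: f=0.138839 → p ← 1.886400 + 0.3·0.138839 = 1.928052
s=0.600000, p=1.928052: f=0.061598 → p ← 1.928052 + 0.3·0.061598 = 1.946531
p(0.9) ≈ 1.9465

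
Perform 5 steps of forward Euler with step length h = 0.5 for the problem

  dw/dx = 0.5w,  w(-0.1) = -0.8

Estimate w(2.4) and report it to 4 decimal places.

-2.4414

Euler: w_{n+1} = w_n + h·f(x_n, w_n).
x=-0.100000, w=-0.800000: f=-0.400000 → w ← -0.800000 + 0.5·(-0.400000) = -1.000000
x=0.400000, w=-1.000000: f=-0.500000 → w ← -1.000000 + 0.5·(-0.500000) = -1.250000
x=0.900000, w=-1.250000: f=-0.625000 → w ← -1.250000 + 0.5·(-0.625000) = -1.562500
x=1.400000, w=-1.562500: f=-0.781250 → w ← -1.562500 + 0.5·(-0.781250) = -1.953125
x=1.900000, w=-1.953125: f=-0.976562 → w ← -1.953125 + 0.5·(-0.976562) = -2.441406
w(2.4) ≈ -2.4414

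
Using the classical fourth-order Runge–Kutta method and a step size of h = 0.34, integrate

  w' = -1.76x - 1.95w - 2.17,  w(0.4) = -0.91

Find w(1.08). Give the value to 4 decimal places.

RK4: k1 = f(x_n, w_n); k2 = f(x_n + h/2, w_n + (h/2)·k1); k3 = f(x_n + h/2, w_n + (h/2)·k2); k4 = f(x_n + h, w_n + h·k3); w_{n+1} = w_n + (h/6)·(k1 + 2k2 + 2k3 + k4).
x=0.400000, w=-0.910000:
  k1 = f(0.400000, -0.910000) = -1.099500
  k2 = f(0.570000, -1.096915) = -1.034216
  k3 = f(0.570000, -1.085817) = -1.055857
  k4 = f(0.740000, -1.268992) = -0.997866
  w ← -0.910000 + (0.34/6)·(k1 + 2k2 + 2k3 + k4) = -1.265726
x=0.740000, w=-1.265726:
  k1 = f(0.740000, -1.265726) = -1.004235
  k2 = f(0.910000, -1.436446) = -0.970531
  k3 = f(0.910000, -1.430716) = -0.981704
  k4 = f(1.080000, -1.599505) = -0.951765
  w ← -1.265726 + (0.34/6)·(k1 + 2k2 + 2k3 + k4) = -1.597819
w(1.08) ≈ -1.5978

-1.5978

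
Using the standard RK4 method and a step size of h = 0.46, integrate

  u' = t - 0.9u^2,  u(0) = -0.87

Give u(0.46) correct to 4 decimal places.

RK4: k1 = f(t_n, u_n); k2 = f(t_n + h/2, u_n + (h/2)·k1); k3 = f(t_n + h/2, u_n + (h/2)·k2); k4 = f(t_n + h, u_n + h·k3); u_{n+1} = u_n + (h/6)·(k1 + 2k2 + 2k3 + k4).
t=0.000000, u=-0.870000:
  k1 = f(0.000000, -0.870000) = -0.681210
  k2 = f(0.230000, -1.026678) = -0.718661
  k3 = f(0.230000, -1.035292) = -0.734647
  k4 = f(0.460000, -1.207938) = -0.853202
  u ← -0.870000 + (0.46/6)·(k1 + 2k2 + 2k3 + k4) = -1.210479
u(0.46) ≈ -1.2105

-1.2105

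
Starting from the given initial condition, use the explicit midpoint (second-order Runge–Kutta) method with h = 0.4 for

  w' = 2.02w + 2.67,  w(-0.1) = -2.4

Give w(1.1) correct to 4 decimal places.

Midpoint: k1 = f(s_n, w_n); k2 = f(s_n + h/2, w_n + (h/2)·k1); w_{n+1} = w_n + h·k2.
s=-0.100000, w=-2.400000:
  k1 = f(-0.100000, -2.400000) = -2.178000
  k2 = f(0.100000, -2.835600) = -3.057912
  w ← -2.400000 + 0.4·(-3.057912) = -3.623165
s=0.300000, w=-3.623165:
  k1 = f(0.300000, -3.623165) = -4.648793
  k2 = f(0.500000, -4.552923) = -6.526905
  w ← -3.623165 + 0.4·(-6.526905) = -6.233927
s=0.700000, w=-6.233927:
  k1 = f(0.700000, -6.233927) = -9.922532
  k2 = f(0.900000, -8.218433) = -13.931235
  w ← -6.233927 + 0.4·(-13.931235) = -11.806421
w(1.1) ≈ -11.8064

-11.8064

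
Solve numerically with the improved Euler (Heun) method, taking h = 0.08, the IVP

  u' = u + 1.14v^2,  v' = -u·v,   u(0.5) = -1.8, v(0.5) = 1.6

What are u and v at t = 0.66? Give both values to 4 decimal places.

-1.4446, 2.0883

Heun on (u,v): k1 = f(t_n, state_n); k2 = f(t_n + h, state_n + h·k1); state_{n+1} = state_n + (h/2)·(k1 + k2).
0.500000: (-1.800000, 1.600000)
  k1 = (1.118400, 2.880000)
  predictor → (-1.710528, 1.830400)
  k2 = (2.108887, 3.130950)
  → (-1.670909, 1.840438)
0.580000: (-1.670909, 1.840438)
  k1 = (2.190513, 3.075204)
  predictor → (-1.495667, 2.086454)
  k2 = (3.467085, 3.120642)
  → (-1.444605, 2.088272)
(u(0.66), v(0.66)) ≈ (-1.4446, 2.0883)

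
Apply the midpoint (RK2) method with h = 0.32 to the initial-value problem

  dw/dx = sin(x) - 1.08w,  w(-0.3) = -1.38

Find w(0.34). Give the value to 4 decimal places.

-0.6678

Midpoint: k1 = f(x_n, w_n); k2 = f(x_n + h/2, w_n + (h/2)·k1); w_{n+1} = w_n + h·k2.
x=-0.300000, w=-1.380000:
  k1 = f(-0.300000, -1.380000) = 1.194880
  k2 = f(-0.140000, -1.188819) = 1.144382
  w ← -1.380000 + 0.32·1.144382 = -1.013798
x=0.020000, w=-1.013798:
  k1 = f(0.020000, -1.013798) = 1.114900
  k2 = f(0.180000, -0.835414) = 1.081276
  w ← -1.013798 + 0.32·1.081276 = -0.667789
w(0.34) ≈ -0.6678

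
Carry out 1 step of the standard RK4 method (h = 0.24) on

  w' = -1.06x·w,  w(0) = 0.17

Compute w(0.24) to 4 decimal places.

0.1649

RK4: k1 = f(x_n, w_n); k2 = f(x_n + h/2, w_n + (h/2)·k1); k3 = f(x_n + h/2, w_n + (h/2)·k2); k4 = f(x_n + h, w_n + h·k3); w_{n+1} = w_n + (h/6)·(k1 + 2k2 + 2k3 + k4).
x=0.000000, w=0.170000:
  k1 = f(0.000000, 0.170000) = 0.000000
  k2 = f(0.120000, 0.170000) = -0.021624
  k3 = f(0.120000, 0.167405) = -0.021294
  k4 = f(0.240000, 0.164889) = -0.041948
  w ← 0.170000 + (0.24/6)·(k1 + 2k2 + 2k3 + k4) = 0.164889
w(0.24) ≈ 0.1649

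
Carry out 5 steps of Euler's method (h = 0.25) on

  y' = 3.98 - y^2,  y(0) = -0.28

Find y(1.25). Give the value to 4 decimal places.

1.9950

Euler: y_{n+1} = y_n + h·f(x_n, y_n).
x=0.000000, y=-0.280000: f=3.901600 → y ← -0.280000 + 0.25·3.901600 = 0.695400
x=0.250000, y=0.695400: f=3.496419 → y ← 0.695400 + 0.25·3.496419 = 1.569505
x=0.500000, y=1.569505: f=1.516655 → y ← 1.569505 + 0.25·1.516655 = 1.948668
x=0.750000, y=1.948668: f=0.182691 → y ← 1.948668 + 0.25·0.182691 = 1.994341
x=1.000000, y=1.994341: f=0.002603 → y ← 1.994341 + 0.25·0.002603 = 1.994992
y(1.25) ≈ 1.9950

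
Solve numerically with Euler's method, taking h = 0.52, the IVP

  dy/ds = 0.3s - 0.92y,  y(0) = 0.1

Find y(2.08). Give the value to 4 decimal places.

Euler: y_{n+1} = y_n + h·f(s_n, y_n).
s=0.000000, y=0.100000: f=-0.092000 → y ← 0.100000 + 0.52·(-0.092000) = 0.052160
s=0.520000, y=0.052160: f=0.108013 → y ← 0.052160 + 0.52·0.108013 = 0.108327
s=1.040000, y=0.108327: f=0.212339 → y ← 0.108327 + 0.52·0.212339 = 0.218743
s=1.560000, y=0.218743: f=0.266756 → y ← 0.218743 + 0.52·0.266756 = 0.357456
y(2.08) ≈ 0.3575

0.3575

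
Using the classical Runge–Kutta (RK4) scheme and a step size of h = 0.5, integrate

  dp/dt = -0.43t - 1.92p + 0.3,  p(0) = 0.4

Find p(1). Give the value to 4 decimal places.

0.0681

RK4: k1 = f(t_n, p_n); k2 = f(t_n + h/2, p_n + (h/2)·k1); k3 = f(t_n + h/2, p_n + (h/2)·k2); k4 = f(t_n + h, p_n + h·k3); p_{n+1} = p_n + (h/6)·(k1 + 2k2 + 2k3 + k4).
t=0.000000, p=0.400000:
  k1 = f(0.000000, 0.400000) = -0.468000
  k2 = f(0.250000, 0.283000) = -0.350860
  k3 = f(0.250000, 0.312285) = -0.407087
  k4 = f(0.500000, 0.196456) = -0.292196
  p ← 0.400000 + (0.5/6)·(k1 + 2k2 + 2k3 + k4) = 0.210326
t=0.500000, p=0.210326:
  k1 = f(0.500000, 0.210326) = -0.318825
  k2 = f(0.750000, 0.130619) = -0.273289
  k3 = f(0.750000, 0.142003) = -0.295147
  k4 = f(1.000000, 0.062752) = -0.250485
  p ← 0.210326 + (0.5/6)·(k1 + 2k2 + 2k3 + k4) = 0.068144
p(1) ≈ 0.0681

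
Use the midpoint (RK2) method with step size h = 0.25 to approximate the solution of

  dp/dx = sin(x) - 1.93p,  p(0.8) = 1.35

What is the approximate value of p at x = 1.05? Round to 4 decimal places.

Midpoint: k1 = f(x_n, p_n); k2 = f(x_n + h/2, p_n + (h/2)·k1); p_{n+1} = p_n + h·k2.
x=0.800000, p=1.350000:
  k1 = f(0.800000, 1.350000) = -1.888144
  k2 = f(0.925000, 1.113982) = -1.351365
  p ← 1.350000 + 0.25·(-1.351365) = 1.012159
p(1.05) ≈ 1.0122

1.0122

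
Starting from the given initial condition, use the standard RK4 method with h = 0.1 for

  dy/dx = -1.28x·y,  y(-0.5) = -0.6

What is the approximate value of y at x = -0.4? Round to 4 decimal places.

-0.6356

RK4: k1 = f(x_n, y_n); k2 = f(x_n + h/2, y_n + (h/2)·k1); k3 = f(x_n + h/2, y_n + (h/2)·k2); k4 = f(x_n + h, y_n + h·k3); y_{n+1} = y_n + (h/6)·(k1 + 2k2 + 2k3 + k4).
x=-0.500000, y=-0.600000:
  k1 = f(-0.500000, -0.600000) = -0.384000
  k2 = f(-0.450000, -0.619200) = -0.356659
  k3 = f(-0.450000, -0.617833) = -0.355872
  k4 = f(-0.400000, -0.635587) = -0.325421
  y ← -0.600000 + (0.1/6)·(k1 + 2k2 + 2k3 + k4) = -0.635575
y(-0.4) ≈ -0.6356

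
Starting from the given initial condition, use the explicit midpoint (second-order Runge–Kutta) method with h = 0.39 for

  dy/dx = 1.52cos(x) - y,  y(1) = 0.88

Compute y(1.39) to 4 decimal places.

0.7588

Midpoint: k1 = f(x_n, y_n); k2 = f(x_n + h/2, y_n + (h/2)·k1); y_{n+1} = y_n + h·k2.
x=1.000000, y=0.880000:
  k1 = f(1.000000, 0.880000) = -0.058740
  k2 = f(1.195000, 0.868546) = -0.310685
  y ← 0.880000 + 0.39·(-0.310685) = 0.758833
y(1.39) ≈ 0.7588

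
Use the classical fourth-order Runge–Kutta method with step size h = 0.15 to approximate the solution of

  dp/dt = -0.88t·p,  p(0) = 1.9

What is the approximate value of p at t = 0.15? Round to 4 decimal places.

RK4: k1 = f(t_n, p_n); k2 = f(t_n + h/2, p_n + (h/2)·k1); k3 = f(t_n + h/2, p_n + (h/2)·k2); k4 = f(t_n + h, p_n + h·k3); p_{n+1} = p_n + (h/6)·(k1 + 2k2 + 2k3 + k4).
t=0.000000, p=1.900000:
  k1 = f(0.000000, 1.900000) = 0.000000
  k2 = f(0.075000, 1.900000) = -0.125400
  k3 = f(0.075000, 1.890595) = -0.124779
  k4 = f(0.150000, 1.881283) = -0.248329
  p ← 1.900000 + (0.15/6)·(k1 + 2k2 + 2k3 + k4) = 1.881283
p(0.15) ≈ 1.8813

1.8813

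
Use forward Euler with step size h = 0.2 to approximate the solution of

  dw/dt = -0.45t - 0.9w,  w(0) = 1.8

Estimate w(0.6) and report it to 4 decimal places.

0.9417

Euler: w_{n+1} = w_n + h·f(t_n, w_n).
t=0.000000, w=1.800000: f=-1.620000 → w ← 1.800000 + 0.2·(-1.620000) = 1.476000
t=0.200000, w=1.476000: f=-1.418400 → w ← 1.476000 + 0.2·(-1.418400) = 1.192320
t=0.400000, w=1.192320: f=-1.253088 → w ← 1.192320 + 0.2·(-1.253088) = 0.941702
w(0.6) ≈ 0.9417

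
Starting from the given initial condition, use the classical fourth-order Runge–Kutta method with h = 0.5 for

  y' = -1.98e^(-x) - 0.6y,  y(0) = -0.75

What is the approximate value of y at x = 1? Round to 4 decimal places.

RK4: k1 = f(x_n, y_n); k2 = f(x_n + h/2, y_n + (h/2)·k1); k3 = f(x_n + h/2, y_n + (h/2)·k2); k4 = f(x_n + h, y_n + h·k3); y_{n+1} = y_n + (h/6)·(k1 + 2k2 + 2k3 + k4).
x=0.000000, y=-0.750000:
  k1 = f(0.000000, -0.750000) = -1.530000
  k2 = f(0.250000, -1.132500) = -0.862526
  k3 = f(0.250000, -0.965631) = -0.962647
  k4 = f(0.500000, -1.231323) = -0.462137
  y ← -0.750000 + (0.5/6)·(k1 + 2k2 + 2k3 + k4) = -1.220207
x=0.500000, y=-1.220207:
  k1 = f(0.500000, -1.220207) = -0.468807
  k2 = f(0.750000, -1.337408) = -0.132841
  k3 = f(0.750000, -1.253417) = -0.183236
  k4 = f(1.000000, -1.311825) = 0.058693
  y ← -1.220207 + (0.5/6)·(k1 + 2k2 + 2k3 + k4) = -1.307062
y(1) ≈ -1.3071

-1.3071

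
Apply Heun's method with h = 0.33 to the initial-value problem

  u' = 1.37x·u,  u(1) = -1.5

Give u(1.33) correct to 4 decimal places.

Heun: k1 = f(x_n, u_n); k2 = f(x_n + h, u_n + h·k1); u_{n+1} = u_n + (h/2)·(k1 + k2).
x=1.000000, u=-1.500000:
  k1 = f(1.000000, -1.500000) = -2.055000
  k2 = f(1.330000, -2.178150) = -3.968807
  u ← -1.500000 + (0.33/2)·(-2.055000 + (-3.968807)) = -2.493928
u(1.33) ≈ -2.4939

-2.4939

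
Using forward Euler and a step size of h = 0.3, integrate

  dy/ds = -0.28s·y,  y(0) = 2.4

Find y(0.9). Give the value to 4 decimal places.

2.2216

Euler: y_{n+1} = y_n + h·f(s_n, y_n).
s=0.000000, y=2.400000: f=0.000000 → y ← 2.400000 + 0.3·0.000000 = 2.400000
s=0.300000, y=2.400000: f=-0.201600 → y ← 2.400000 + 0.3·(-0.201600) = 2.339520
s=0.600000, y=2.339520: f=-0.393039 → y ← 2.339520 + 0.3·(-0.393039) = 2.221608
y(0.9) ≈ 2.2216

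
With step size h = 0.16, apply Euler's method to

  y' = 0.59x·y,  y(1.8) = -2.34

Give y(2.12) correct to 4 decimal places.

Euler: y_{n+1} = y_n + h·f(x_n, y_n).
x=1.800000, y=-2.340000: f=-2.485080 → y ← -2.340000 + 0.16·(-2.485080) = -2.737613
x=1.960000, y=-2.737613: f=-3.165775 → y ← -2.737613 + 0.16·(-3.165775) = -3.244137
y(2.12) ≈ -3.2441

-3.2441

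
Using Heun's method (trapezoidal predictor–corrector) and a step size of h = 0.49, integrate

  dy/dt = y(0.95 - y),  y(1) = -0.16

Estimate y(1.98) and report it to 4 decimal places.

Heun: k1 = f(t_n, y_n); k2 = f(t_n + h, y_n + h·k1); y_{n+1} = y_n + (h/2)·(k1 + k2).
t=1.000000, y=-0.160000:
  k1 = f(1.000000, -0.160000) = -0.177600
  k2 = f(1.490000, -0.247024) = -0.295694
  y ← -0.160000 + (0.49/2)·(-0.177600 + (-0.295694)) = -0.275957
t=1.490000, y=-0.275957:
  k1 = f(1.490000, -0.275957) = -0.338311
  k2 = f(1.980000, -0.441729) = -0.614768
  y ← -0.275957 + (0.49/2)·(-0.338311 + (-0.614768)) = -0.509461
y(1.98) ≈ -0.5095

-0.5095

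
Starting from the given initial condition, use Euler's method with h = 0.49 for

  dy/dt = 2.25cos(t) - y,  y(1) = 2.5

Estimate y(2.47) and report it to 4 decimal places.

Euler: y_{n+1} = y_n + h·f(t_n, y_n).
t=1.000000, y=2.500000: f=-1.284320 → y ← 2.500000 + 0.49·(-1.284320) = 1.870683
t=1.490000, y=1.870683: f=-1.689089 → y ← 1.870683 + 0.49·(-1.689089) = 1.043030
t=1.980000, y=1.043030: f=-1.938257 → y ← 1.043030 + 0.49·(-1.938257) = 0.093284
y(2.47) ≈ 0.0933

0.0933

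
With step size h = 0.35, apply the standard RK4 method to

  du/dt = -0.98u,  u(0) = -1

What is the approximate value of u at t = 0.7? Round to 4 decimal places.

-0.5036

RK4: k1 = f(t_n, u_n); k2 = f(t_n + h/2, u_n + (h/2)·k1); k3 = f(t_n + h/2, u_n + (h/2)·k2); k4 = f(t_n + h, u_n + h·k3); u_{n+1} = u_n + (h/6)·(k1 + 2k2 + 2k3 + k4).
t=0.000000, u=-1.000000:
  k1 = f(0.000000, -1.000000) = 0.980000
  k2 = f(0.175000, -0.828500) = 0.811930
  k3 = f(0.175000, -0.857912) = 0.840754
  k4 = f(0.350000, -0.705736) = 0.691621
  u ← -1.000000 + (0.35/6)·(k1 + 2k2 + 2k3 + k4) = -0.709676
t=0.350000, u=-0.709676:
  k1 = f(0.350000, -0.709676) = 0.695482
  k2 = f(0.525000, -0.587966) = 0.576207
  k3 = f(0.525000, -0.608839) = 0.596663
  k4 = f(0.700000, -0.500844) = 0.490827
  u ← -0.709676 + (0.35/6)·(k1 + 2k2 + 2k3 + k4) = -0.503639
u(0.7) ≈ -0.5036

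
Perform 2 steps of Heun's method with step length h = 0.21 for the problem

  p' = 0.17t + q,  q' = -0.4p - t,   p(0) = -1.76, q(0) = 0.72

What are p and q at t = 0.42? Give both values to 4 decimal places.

Heun on (p,q): k1 = f(t_n, state_n); k2 = f(t_n + h, state_n + h·k1); state_{n+1} = state_n + (h/2)·(k1 + k2).
0.000000: (-1.760000, 0.720000)
  k1 = (0.720000, 0.704000)
  predictor → (-1.608800, 0.867840)
  k2 = (0.903540, 0.433520)
  → (-1.589528, 0.839440)
0.210000: (-1.589528, 0.839440)
  k1 = (0.875140, 0.425811)
  predictor → (-1.405749, 0.928860)
  k2 = (1.000260, 0.142300)
  → (-1.392611, 0.899091)
(p(0.42), q(0.42)) ≈ (-1.3926, 0.8991)

-1.3926, 0.8991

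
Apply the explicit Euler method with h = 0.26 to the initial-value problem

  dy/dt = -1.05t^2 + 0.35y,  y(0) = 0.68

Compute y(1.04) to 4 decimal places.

0.6948

Euler: y_{n+1} = y_n + h·f(t_n, y_n).
t=0.000000, y=0.680000: f=0.238000 → y ← 0.680000 + 0.26·0.238000 = 0.741880
t=0.260000, y=0.741880: f=0.188678 → y ← 0.741880 + 0.26·0.188678 = 0.790936
t=0.520000, y=0.790936: f=-0.007092 → y ← 0.790936 + 0.26·(-0.007092) = 0.789092
t=0.780000, y=0.789092: f=-0.362638 → y ← 0.789092 + 0.26·(-0.362638) = 0.694806
y(1.04) ≈ 0.6948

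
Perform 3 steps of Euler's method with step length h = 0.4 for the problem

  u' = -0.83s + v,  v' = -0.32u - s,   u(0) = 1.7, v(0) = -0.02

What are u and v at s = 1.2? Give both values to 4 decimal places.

0.9529, -1.1216

Euler on (u,v): u_{n+1} = u_n + h·u', v_{n+1} = v_n + h·v'.
0.000000: (1.700000, -0.020000); f=(-0.020000, -0.544000) → (1.692000, -0.237600)
0.400000: (1.692000, -0.237600); f=(-0.569600, -0.941440) → (1.464160, -0.614176)
0.800000: (1.464160, -0.614176); f=(-1.278176, -1.268531) → (0.952890, -1.121588)
(u(1.2), v(1.2)) ≈ (0.9529, -1.1216)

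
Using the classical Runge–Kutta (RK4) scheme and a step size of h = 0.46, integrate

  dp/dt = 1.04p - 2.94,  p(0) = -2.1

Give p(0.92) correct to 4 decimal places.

RK4: k1 = f(t_n, p_n); k2 = f(t_n + h/2, p_n + (h/2)·k1); k3 = f(t_n + h/2, p_n + (h/2)·k2); k4 = f(t_n + h, p_n + h·k3); p_{n+1} = p_n + (h/6)·(k1 + 2k2 + 2k3 + k4).
t=0.000000, p=-2.100000:
  k1 = f(0.000000, -2.100000) = -5.124000
  k2 = f(0.230000, -3.278520) = -6.349661
  k3 = f(0.230000, -3.560422) = -6.642839
  k4 = f(0.460000, -5.155706) = -8.301934
  p ← -2.100000 + (0.46/6)·(k1 + 2k2 + 2k3 + k4) = -5.121505
t=0.460000, p=-5.121505:
  k1 = f(0.460000, -5.121505) = -8.266365
  k2 = f(0.690000, -7.022769) = -10.243680
  k3 = f(0.690000, -7.477551) = -10.716653
  k4 = f(0.920000, -10.051165) = -13.393212
  p ← -5.121505 + (0.46/6)·(k1 + 2k2 + 2k3 + k4) = -9.995990
p(0.92) ≈ -9.9960

-9.9960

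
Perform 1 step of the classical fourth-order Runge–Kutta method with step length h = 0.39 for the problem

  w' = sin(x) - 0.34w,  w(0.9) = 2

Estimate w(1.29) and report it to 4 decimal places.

2.0750

RK4: k1 = f(x_n, w_n); k2 = f(x_n + h/2, w_n + (h/2)·k1); k3 = f(x_n + h/2, w_n + (h/2)·k2); k4 = f(x_n + h, w_n + h·k3); w_{n+1} = w_n + (h/6)·(k1 + 2k2 + 2k3 + k4).
x=0.900000, w=2.000000:
  k1 = f(0.900000, 2.000000) = 0.103327
  k2 = f(1.095000, 2.020149) = 0.202078
  k3 = f(1.095000, 2.039405) = 0.195530
  k4 = f(1.290000, 2.076257) = 0.254908
  w ← 2.000000 + (0.39/6)·(k1 + 2k2 + 2k3 + k4) = 2.074974
w(1.29) ≈ 2.0750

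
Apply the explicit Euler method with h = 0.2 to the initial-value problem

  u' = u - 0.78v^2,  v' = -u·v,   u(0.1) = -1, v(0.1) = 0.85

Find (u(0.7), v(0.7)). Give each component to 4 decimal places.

-2.3438, 1.7353

Euler on (u,v): u_{n+1} = u_n + h·u', v_{n+1} = v_n + h·v'.
0.100000: (-1.000000, 0.850000); f=(-1.563550, 0.850000) → (-1.312710, 1.020000)
0.300000: (-1.312710, 1.020000); f=(-2.124222, 1.338964) → (-1.737554, 1.287793)
0.500000: (-1.737554, 1.287793); f=(-3.031115, 2.237610) → (-2.343777, 1.735315)
(u(0.7), v(0.7)) ≈ (-2.3438, 1.7353)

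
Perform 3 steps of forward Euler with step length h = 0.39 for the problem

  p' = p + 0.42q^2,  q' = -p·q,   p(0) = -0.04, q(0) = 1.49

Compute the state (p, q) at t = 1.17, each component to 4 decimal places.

1.4069, 0.9143

Euler on (p,q): p_{n+1} = p_n + h·p', q_{n+1} = q_n + h·q'.
0.000000: (-0.040000, 1.490000); f=(0.892442, 0.059600) → (0.308052, 1.513244)
0.390000: (0.308052, 1.513244); f=(1.269813, -0.466158) → (0.803280, 1.331442)
0.780000: (0.803280, 1.331442); f=(1.547830, -1.069520) → (1.406933, 0.914329)
(p(1.17), q(1.17)) ≈ (1.4069, 0.9143)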